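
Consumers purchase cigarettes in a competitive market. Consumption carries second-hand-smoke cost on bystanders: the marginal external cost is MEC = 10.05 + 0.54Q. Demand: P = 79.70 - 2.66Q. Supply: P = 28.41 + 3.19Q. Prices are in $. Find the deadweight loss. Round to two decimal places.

Market equilibrium (private): 28.41 + 3.19Q = 79.70 - 2.66Q → Q_m = 8.7675.
Social marginal benefit = demand − MEC = 69.65 - 3.20Q.
Set SMB = MC: 69.65 - 3.20Q = 28.41 + 3.19Q → Q* = 6.4538.
The loss is the area between SMB and MC from Q* to Q_m; with linear curves that's a triangle of height MEC(Q_m).
DWL = ½ × 2.3137 × 14.7845 = 17.1034.

DWL = $17.10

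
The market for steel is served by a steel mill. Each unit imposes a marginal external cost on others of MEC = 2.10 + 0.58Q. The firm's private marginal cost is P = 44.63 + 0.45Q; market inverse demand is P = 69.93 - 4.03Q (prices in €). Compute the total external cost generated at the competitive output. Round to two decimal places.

€21.11

Market equilibrium (private): 44.63 + 0.45Q = 69.93 - 4.03Q → Q_m = 5.6473.
Total external cost = ∫₀^{Q_m} (2.10 + 0.58Q) dQ = 2.10×5.6473 + ½×0.58×5.6473² = 21.1080.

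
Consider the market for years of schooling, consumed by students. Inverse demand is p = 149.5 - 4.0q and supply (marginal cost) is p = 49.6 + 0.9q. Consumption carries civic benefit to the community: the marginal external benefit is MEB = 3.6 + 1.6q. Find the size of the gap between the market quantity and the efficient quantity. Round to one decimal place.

11.0 units

Market equilibrium (private): 49.6 + 0.9q = 149.5 - 4.0q → q_m = 20.3878.
Social marginal benefit = demand + MEB = 153.1 - 2.4q.
Set SMB = MC: 153.1 - 2.4q = 49.6 + 0.9q → q* = 31.3636.
Gap = |20.3878 − 31.3636| = 10.9758.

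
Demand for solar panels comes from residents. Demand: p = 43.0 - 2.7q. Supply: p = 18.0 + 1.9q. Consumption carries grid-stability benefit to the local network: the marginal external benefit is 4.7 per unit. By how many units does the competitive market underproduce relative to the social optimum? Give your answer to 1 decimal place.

1.0 units

Market equilibrium (private): 18.0 + 1.9q = 43.0 - 2.7q → q_m = 5.4348.
Social marginal benefit = demand + MEB = 47.7 - 2.7q.
Set SMB = MC: 47.7 - 2.7q = 18.0 + 1.9q → q* = 6.4565.
Gap = |5.4348 − 6.4565| = 1.0217.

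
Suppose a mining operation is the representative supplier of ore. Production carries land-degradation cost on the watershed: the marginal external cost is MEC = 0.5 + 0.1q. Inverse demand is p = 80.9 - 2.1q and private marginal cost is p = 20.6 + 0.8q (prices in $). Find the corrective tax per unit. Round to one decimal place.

Social marginal cost = private MC + MEC = 21.1 + 0.9q.
Set SMC = demand: 21.1 + 0.9q = 80.9 - 2.1q → q* = 19.9333.
The Pigouvian tax equals MEC at q*: 0.5 + 0.1×19.9333 = 2.4933.

tax = $2.5 per unit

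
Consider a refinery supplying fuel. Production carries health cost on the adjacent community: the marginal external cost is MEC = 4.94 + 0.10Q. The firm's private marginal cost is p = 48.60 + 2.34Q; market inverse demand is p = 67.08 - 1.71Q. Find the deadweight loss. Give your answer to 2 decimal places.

DWL = 3.51

Market equilibrium (private): 48.60 + 2.34Q = 67.08 - 1.71Q → Q_m = 4.5630.
Social marginal cost = private MC + MEC = 53.54 + 2.44Q.
Set SMC = demand: 53.54 + 2.44Q = 67.08 - 1.71Q → Q* = 3.2627.
Height of the DWL triangle at Q_m is SMC(Q_m) − demand(Q_m) = MEC(Q_m) = 5.3963.
DWL = ½ × 1.3003 × 5.3963 = 3.5084.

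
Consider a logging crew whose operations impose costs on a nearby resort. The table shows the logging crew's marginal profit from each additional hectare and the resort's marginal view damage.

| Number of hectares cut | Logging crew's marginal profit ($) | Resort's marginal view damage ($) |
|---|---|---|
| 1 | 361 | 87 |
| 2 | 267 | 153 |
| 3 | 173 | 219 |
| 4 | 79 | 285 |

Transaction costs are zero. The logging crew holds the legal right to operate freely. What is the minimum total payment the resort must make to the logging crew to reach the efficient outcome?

Left alone the logging crew would choose level 4 (marginal profit stays positive).
Efficient level: k* = 2 (marginal profit ≥ marginal view damage through 2).
The resort must at least cover the logging crew's forgone profit from cutting 4→2: 173 + 79 = 252.

$252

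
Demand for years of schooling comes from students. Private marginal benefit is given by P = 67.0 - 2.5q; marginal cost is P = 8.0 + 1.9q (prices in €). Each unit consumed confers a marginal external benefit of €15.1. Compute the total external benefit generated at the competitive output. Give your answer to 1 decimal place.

Market equilibrium (private): 8.0 + 1.9q = 67.0 - 2.5q → q_m = 13.4091.
Total external benefit = MEB × q_m = 15.1 × 13.4091 = 202.4774.

€202.5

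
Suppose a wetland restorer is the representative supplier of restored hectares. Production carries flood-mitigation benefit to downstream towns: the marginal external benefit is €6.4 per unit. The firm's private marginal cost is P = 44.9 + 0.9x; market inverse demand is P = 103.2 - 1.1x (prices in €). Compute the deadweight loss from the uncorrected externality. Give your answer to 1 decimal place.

Market equilibrium (private): 44.9 + 0.9x = 103.2 - 1.1x → x_m = 29.1500.
Social marginal cost = private MC − MEB = 38.5 + 0.9x.
Set SMC = demand: 38.5 + 0.9x = 103.2 - 1.1x → x* = 32.3500.
The welfare-loss triangle has base |x_m − x*| and height MEB(x_m) (the vertical gap between SMC and demand is zero at x* and MEB at x_m).
DWL = ½ × 3.2000 × 6.4000 = 10.2400.

DWL = €10.2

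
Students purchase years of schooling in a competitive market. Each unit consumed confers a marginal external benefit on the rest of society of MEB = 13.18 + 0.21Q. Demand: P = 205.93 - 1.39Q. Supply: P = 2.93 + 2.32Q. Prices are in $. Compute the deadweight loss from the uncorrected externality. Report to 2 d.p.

DWL = $86.95

Market equilibrium (private): 2.93 + 2.32Q = 205.93 - 1.39Q → Q_m = 54.7170.
Social marginal benefit = demand + MEB = 219.11 - 1.18Q.
Set SMB = MC: 219.11 - 1.18Q = 2.93 + 2.32Q → Q* = 61.7657.
The loss is the area between SMB and MC from Q* to Q_m; with linear curves that's a triangle of height MEB(Q_m).
DWL = ½ × 7.0487 × 24.6706 = 86.9478.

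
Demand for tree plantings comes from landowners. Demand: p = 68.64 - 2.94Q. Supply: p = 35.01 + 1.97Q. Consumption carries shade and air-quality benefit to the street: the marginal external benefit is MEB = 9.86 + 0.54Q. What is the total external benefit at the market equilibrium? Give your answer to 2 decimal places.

Market equilibrium (private): 35.01 + 1.97Q = 68.64 - 2.94Q → Q_m = 6.8493.
Total external benefit = ∫₀^{Q_m} (9.86 + 0.54Q) dQ = 9.86×6.8493 + ½×0.54×6.8493² = 80.2006.

80.20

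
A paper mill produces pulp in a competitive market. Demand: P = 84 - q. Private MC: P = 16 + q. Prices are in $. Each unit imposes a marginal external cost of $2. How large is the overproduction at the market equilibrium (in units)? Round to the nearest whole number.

Market equilibrium (private): 16 + q = 84 - q → q_m = 34.0000.
Social marginal cost = private MC + MEC = 18 + q.
Set SMC = demand: 18 + q = 84 - q → q* = 33.0000.
Gap = |34.0000 − 33.0000| = 1.0000.

1 units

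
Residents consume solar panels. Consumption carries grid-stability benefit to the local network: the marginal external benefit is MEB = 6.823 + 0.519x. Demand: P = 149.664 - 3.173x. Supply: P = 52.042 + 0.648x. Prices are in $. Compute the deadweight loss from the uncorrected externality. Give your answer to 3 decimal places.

DWL = $61.072

Market equilibrium (private): 52.042 + 0.648x = 149.664 - 3.173x → x_m = 25.5488.
Social marginal benefit = demand + MEB = 156.487 - 2.654x.
Set SMB = MC: 156.487 - 2.654x = 52.042 + 0.648x → x* = 31.6308.
Height of the DWL triangle at x_m is SMB(x_m) − MC(x_m) = MEB(x_m) = 20.0828.
DWL = ½ × 6.0820 × 20.0828 = 61.0718.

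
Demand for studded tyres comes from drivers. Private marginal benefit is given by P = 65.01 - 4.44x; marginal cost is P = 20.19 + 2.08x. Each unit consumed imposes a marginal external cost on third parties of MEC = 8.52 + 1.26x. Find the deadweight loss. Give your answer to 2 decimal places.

Market equilibrium (private): 20.19 + 2.08x = 65.01 - 4.44x → x_m = 6.8742.
Social marginal benefit = demand − MEC = 56.49 - 5.70x.
Set SMB = MC: 56.49 - 5.70x = 20.19 + 2.08x → x* = 4.6658.
Height of the DWL triangle at x_m is MC(x_m) − SMB(x_m) = MEC(x_m) = 17.1815.
DWL = ½ × 2.2084 × 17.1815 = 18.9718.

DWL = 18.97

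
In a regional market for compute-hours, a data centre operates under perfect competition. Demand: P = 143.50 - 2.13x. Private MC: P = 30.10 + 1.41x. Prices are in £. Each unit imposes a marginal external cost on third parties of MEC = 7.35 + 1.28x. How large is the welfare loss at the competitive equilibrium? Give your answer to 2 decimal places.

DWL = £242.54

Market equilibrium (private): 30.10 + 1.41x = 143.50 - 2.13x → x_m = 32.0339.
Social marginal cost = private MC + MEC = 37.45 + 2.69x.
Set SMC = demand: 37.45 + 2.69x = 143.50 - 2.13x → x* = 22.0021.
The loss is the area between SMC and demand from x* to x_m; with linear curves that's a triangle of height MEC(x_m).
DWL = ½ × 10.0318 × 48.3534 = 242.5358.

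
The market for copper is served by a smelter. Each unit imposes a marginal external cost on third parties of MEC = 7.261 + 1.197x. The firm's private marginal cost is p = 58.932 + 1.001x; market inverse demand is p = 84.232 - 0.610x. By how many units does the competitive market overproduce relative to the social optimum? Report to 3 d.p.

9.280 units

Market equilibrium (private): 58.932 + 1.001x = 84.232 - 0.610x → x_m = 15.7045.
Social marginal cost = private MC + MEC = 66.193 + 2.198x.
Set SMC = demand: 66.193 + 2.198x = 84.232 - 0.610x → x* = 6.4241.
Gap = |15.7045 − 6.4241| = 9.2804.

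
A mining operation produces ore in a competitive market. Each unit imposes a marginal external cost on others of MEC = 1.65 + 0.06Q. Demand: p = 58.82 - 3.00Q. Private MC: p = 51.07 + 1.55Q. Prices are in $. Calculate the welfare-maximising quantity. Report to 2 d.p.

Q* = 1.32

Social marginal cost = private MC + MEC = 52.72 + 1.61Q.
Set SMC = demand: 52.72 + 1.61Q = 58.82 - 3.00Q → Q* = 1.3232.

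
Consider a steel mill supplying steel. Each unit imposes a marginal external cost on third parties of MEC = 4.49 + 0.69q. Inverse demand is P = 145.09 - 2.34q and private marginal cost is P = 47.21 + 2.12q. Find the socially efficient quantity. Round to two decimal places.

Social marginal cost = private MC + MEC = 51.70 + 2.81q.
Set SMC = demand: 51.70 + 2.81q = 145.09 - 2.34q → q* = 18.1340.

q* = 18.13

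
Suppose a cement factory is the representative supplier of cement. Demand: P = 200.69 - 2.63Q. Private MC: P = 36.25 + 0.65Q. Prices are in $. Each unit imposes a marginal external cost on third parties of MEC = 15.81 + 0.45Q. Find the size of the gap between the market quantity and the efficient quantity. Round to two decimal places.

10.29 units

Market equilibrium (private): 36.25 + 0.65Q = 200.69 - 2.63Q → Q_m = 50.1341.
Social marginal cost = private MC + MEC = 52.06 + 1.10Q.
Set SMC = demand: 52.06 + 1.10Q = 200.69 - 2.63Q → Q* = 39.8472.
Gap = |50.1341 − 39.8472| = 10.2869.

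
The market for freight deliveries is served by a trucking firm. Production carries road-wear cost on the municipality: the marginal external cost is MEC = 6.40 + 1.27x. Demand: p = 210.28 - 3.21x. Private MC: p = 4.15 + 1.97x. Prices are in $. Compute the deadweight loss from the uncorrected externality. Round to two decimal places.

Market equilibrium (private): 4.15 + 1.97x = 210.28 - 3.21x → x_m = 39.7934.
Social marginal cost = private MC + MEC = 10.55 + 3.24x.
Set SMC = demand: 10.55 + 3.24x = 210.28 - 3.21x → x* = 30.9659.
The loss is the area between SMC and demand from x* to x_m; with linear curves that's a triangle of height MEC(x_m).
DWL = ½ × 8.8275 × 56.9377 = 251.3088.

DWL = $251.31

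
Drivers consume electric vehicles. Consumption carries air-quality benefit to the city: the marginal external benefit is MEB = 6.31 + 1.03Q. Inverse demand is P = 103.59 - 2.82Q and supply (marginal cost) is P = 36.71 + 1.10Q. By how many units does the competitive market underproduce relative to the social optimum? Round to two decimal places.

8.26 units

Market equilibrium (private): 36.71 + 1.10Q = 103.59 - 2.82Q → Q_m = 17.0612.
Social marginal benefit = demand + MEB = 109.90 - 1.79Q.
Set SMB = MC: 109.90 - 1.79Q = 36.71 + 1.10Q → Q* = 25.3253.
Gap = |17.0612 − 25.3253| = 8.2641.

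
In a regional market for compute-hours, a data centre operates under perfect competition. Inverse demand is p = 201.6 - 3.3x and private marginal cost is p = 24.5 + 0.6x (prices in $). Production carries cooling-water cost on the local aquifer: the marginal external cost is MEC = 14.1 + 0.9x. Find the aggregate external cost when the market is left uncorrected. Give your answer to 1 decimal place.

Market equilibrium (private): 24.5 + 0.6x = 201.6 - 3.3x → x_m = 45.4103.
Total external cost = ∫₀^{x_m} (14.1 + 0.9x) dx = 14.1×45.4103 + ½×0.9×45.4103² = 1568.2281.

$1568.2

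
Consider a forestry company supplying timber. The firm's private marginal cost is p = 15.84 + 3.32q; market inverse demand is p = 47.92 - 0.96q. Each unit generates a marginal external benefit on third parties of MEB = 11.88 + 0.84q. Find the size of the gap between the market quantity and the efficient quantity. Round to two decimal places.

5.28 units

Market equilibrium (private): 15.84 + 3.32q = 47.92 - 0.96q → q_m = 7.4953.
Social marginal cost = private MC − MEB = 3.96 + 2.48q.
Set SMC = demand: 3.96 + 2.48q = 47.92 - 0.96q → q* = 12.7791.
Gap = |7.4953 − 12.7791| = 5.2838.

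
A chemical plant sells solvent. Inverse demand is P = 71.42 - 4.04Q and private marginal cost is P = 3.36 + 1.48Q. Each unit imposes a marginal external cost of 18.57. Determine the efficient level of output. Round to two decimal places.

Social marginal cost = private MC + MEC = 21.93 + 1.48Q.
Set SMC = demand: 21.93 + 1.48Q = 71.42 - 4.04Q → Q* = 8.9656.

Q* = 8.97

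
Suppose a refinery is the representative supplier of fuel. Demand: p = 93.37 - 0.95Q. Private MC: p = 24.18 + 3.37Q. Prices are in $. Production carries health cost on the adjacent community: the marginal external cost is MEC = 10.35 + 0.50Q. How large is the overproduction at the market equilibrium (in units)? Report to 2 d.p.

Market equilibrium (private): 24.18 + 3.37Q = 93.37 - 0.95Q → Q_m = 16.0162.
Social marginal cost = private MC + MEC = 34.53 + 3.87Q.
Set SMC = demand: 34.53 + 3.87Q = 93.37 - 0.95Q → Q* = 12.2075.
Gap = |16.0162 − 12.2075| = 3.8087.

3.81 units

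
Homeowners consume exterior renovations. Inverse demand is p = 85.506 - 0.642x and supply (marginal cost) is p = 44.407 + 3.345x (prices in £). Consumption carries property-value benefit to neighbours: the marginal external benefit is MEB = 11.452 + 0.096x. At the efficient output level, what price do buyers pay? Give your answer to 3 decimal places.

Social marginal benefit = demand + MEB = 96.958 - 0.546x.
Set SMB = MC: 96.958 - 0.546x = 44.407 + 3.345x → x* = 13.5058.
Consumer price on the demand curve at x*: 85.506 − 0.642×13.5058 = 76.8353.

P = £76.835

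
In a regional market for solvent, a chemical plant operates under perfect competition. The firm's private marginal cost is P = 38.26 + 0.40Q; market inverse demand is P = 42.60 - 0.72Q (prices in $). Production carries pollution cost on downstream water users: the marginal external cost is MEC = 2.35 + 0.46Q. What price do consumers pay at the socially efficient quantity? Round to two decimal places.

Social marginal cost = private MC + MEC = 40.61 + 0.86Q.
Set SMC = demand: 40.61 + 0.86Q = 42.60 - 0.72Q → Q* = 1.2595.
Consumer price on the demand curve at Q*: 42.60 − 0.72×1.2595 = 41.6932.

P = $41.69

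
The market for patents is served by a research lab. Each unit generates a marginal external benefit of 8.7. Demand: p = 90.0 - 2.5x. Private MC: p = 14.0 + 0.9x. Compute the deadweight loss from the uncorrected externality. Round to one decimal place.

DWL = 11.1

Market equilibrium (private): 14.0 + 0.9x = 90.0 - 2.5x → x_m = 22.3529.
Social marginal cost = private MC − MEB = 5.3 + 0.9x.
Set SMC = demand: 5.3 + 0.9x = 90.0 - 2.5x → x* = 24.9118.
Between x* and x_m the wedge demand − SMC runs linearly from 0 to MEB(x_m), so the loss is a triangle.
DWL = ½ × 2.5589 × 8.7000 = 11.1312.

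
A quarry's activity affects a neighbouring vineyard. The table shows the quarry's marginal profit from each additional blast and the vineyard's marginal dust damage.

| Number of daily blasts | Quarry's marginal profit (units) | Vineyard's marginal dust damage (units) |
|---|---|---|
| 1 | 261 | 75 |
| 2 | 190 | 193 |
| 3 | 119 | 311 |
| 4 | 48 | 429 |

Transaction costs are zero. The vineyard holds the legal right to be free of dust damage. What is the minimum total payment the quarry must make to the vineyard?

Efficient level: marginal profit ≥ marginal dust damage through level 1, so k* = 1.
With the vineyard holding the right, the quarry must at least compensate total damage at k*: 75 = 75.

75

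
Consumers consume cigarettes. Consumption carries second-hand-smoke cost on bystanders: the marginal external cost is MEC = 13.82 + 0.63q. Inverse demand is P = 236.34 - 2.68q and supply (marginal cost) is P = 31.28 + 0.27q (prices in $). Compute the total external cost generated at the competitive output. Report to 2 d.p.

$2482.70

Market equilibrium (private): 31.28 + 0.27q = 236.34 - 2.68q → q_m = 69.5119.
Total external cost = ∫₀^{q_m} (13.82 + 0.63q) dq = 13.82×69.5119 + ½×0.63×69.5119² = 2482.7043.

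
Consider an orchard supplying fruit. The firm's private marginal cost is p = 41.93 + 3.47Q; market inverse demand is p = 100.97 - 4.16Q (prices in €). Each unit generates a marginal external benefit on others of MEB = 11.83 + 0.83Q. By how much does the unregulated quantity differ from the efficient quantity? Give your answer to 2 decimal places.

2.68 units

Market equilibrium (private): 41.93 + 3.47Q = 100.97 - 4.16Q → Q_m = 7.7379.
Social marginal cost = private MC − MEB = 30.10 + 2.64Q.
Set SMC = demand: 30.10 + 2.64Q = 100.97 - 4.16Q → Q* = 10.4221.
Gap = |7.7379 − 10.4221| = 2.6842.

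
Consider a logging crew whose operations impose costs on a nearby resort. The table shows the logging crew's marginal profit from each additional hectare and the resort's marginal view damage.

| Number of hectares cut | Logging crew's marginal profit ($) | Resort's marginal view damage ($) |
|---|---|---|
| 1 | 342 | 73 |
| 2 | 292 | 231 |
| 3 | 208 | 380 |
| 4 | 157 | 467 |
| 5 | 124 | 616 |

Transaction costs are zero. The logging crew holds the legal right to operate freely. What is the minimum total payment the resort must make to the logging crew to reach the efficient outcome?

$489

Left alone the logging crew would choose level 5 (marginal profit stays positive).
Efficient level: k* = 2 (marginal profit ≥ marginal view damage through 2).
The resort must at least cover the logging crew's forgone profit from cutting 5→2: 208 + 157 + 124 = 489.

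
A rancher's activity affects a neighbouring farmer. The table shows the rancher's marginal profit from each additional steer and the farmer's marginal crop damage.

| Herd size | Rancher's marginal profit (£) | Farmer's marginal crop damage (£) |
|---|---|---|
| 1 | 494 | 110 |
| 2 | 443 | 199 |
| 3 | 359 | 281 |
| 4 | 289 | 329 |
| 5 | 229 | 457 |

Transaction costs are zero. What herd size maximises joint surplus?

3

Bargaining reaches the level where marginal profit last exceeds marginal crop damage.
That holds through level 3 (359 ≥ 281) but not at 4 (289 < 329).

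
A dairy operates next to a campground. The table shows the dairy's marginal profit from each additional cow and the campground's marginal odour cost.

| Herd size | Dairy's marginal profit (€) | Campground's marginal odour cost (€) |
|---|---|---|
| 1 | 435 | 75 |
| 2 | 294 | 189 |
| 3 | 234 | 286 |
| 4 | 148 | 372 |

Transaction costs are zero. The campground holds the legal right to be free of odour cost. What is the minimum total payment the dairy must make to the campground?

€264

Efficient level: marginal profit ≥ marginal odour cost through level 2, so k* = 2.
With the campground holding the right, the dairy must at least compensate total damage at k*: 75 + 189 = 264.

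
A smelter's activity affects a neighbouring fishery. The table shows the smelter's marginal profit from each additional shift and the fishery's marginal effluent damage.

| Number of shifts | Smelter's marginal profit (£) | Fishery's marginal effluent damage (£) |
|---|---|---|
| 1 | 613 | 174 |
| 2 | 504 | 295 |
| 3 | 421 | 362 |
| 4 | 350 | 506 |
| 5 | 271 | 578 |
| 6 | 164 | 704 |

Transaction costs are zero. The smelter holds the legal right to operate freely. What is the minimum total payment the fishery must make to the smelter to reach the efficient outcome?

£785

Left alone the smelter would choose level 6 (marginal profit stays positive).
Efficient level: k* = 3 (marginal profit ≥ marginal effluent damage through 3).
The fishery must at least cover the smelter's forgone profit from cutting 6→3: 350 + 271 + 164 = 785.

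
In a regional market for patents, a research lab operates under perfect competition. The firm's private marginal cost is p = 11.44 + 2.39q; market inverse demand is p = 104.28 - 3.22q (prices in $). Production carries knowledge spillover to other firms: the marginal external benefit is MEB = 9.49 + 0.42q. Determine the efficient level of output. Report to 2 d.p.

q* = 19.72

Social marginal cost = private MC − MEB = 1.95 + 1.97q.
Set SMC = demand: 1.95 + 1.97q = 104.28 - 3.22q → q* = 19.7168.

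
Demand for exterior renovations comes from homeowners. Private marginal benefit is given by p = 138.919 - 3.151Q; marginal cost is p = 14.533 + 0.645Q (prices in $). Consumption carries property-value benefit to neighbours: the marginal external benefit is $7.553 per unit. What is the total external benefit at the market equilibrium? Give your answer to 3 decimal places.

$247.494

Market equilibrium (private): 14.533 + 0.645Q = 138.919 - 3.151Q → Q_m = 32.7677.
Total external benefit = MEB × Q_m = 7.553 × 32.7677 = 247.4944.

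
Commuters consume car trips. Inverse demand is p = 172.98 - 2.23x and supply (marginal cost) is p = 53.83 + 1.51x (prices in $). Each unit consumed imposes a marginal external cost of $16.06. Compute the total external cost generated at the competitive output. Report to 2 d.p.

Market equilibrium (private): 53.83 + 1.51x = 172.98 - 2.23x → x_m = 31.8583.
Total external cost = MEC × x_m = 16.06 × 31.8583 = 511.6443.

$511.64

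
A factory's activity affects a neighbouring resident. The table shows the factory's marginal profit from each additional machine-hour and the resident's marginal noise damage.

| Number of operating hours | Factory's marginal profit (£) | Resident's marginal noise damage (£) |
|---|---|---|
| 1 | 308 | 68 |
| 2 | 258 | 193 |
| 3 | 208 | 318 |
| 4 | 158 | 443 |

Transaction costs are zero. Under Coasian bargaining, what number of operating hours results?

2

Bargaining reaches the level where marginal profit last exceeds marginal noise damage.
That holds through level 2 (258 ≥ 193) but not at 3 (208 < 318).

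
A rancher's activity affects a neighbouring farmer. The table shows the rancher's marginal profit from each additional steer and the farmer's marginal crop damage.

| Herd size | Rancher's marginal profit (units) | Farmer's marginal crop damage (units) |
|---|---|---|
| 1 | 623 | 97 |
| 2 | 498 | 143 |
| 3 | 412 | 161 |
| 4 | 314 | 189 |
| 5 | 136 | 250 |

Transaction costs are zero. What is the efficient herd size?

4

Bargaining reaches the level where marginal profit last exceeds marginal crop damage.
That holds through level 4 (314 ≥ 189) but not at 5 (136 < 250).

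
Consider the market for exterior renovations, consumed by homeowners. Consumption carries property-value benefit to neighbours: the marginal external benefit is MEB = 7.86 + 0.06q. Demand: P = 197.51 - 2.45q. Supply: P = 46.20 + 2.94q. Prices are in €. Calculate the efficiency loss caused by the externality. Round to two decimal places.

Market equilibrium (private): 46.20 + 2.94q = 197.51 - 2.45q → q_m = 28.0724.
Social marginal benefit = demand + MEB = 205.37 - 2.39q.
Set SMB = MC: 205.37 - 2.39q = 46.20 + 2.94q → q* = 29.8630.
Between q* and q_m the wedge SMB − MC runs linearly from 0 to MEB(q_m), so the loss is a triangle.
DWL = ½ × 1.7906 × 9.5443 = 8.5450.

DWL = €8.55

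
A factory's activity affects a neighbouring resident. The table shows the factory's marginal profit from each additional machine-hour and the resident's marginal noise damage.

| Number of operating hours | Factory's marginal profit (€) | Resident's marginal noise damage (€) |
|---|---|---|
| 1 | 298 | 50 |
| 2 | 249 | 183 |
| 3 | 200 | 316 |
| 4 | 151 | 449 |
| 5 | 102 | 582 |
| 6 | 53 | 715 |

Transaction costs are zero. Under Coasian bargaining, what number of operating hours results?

2

Bargaining reaches the level where marginal profit last exceeds marginal noise damage.
That holds through level 2 (249 ≥ 183) but not at 3 (200 < 316).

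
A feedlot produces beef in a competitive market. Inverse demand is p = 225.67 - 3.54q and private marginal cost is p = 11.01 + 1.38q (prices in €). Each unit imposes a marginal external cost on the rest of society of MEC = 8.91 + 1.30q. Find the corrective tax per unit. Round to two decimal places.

Social marginal cost = private MC + MEC = 19.92 + 2.68q.
Set SMC = demand: 19.92 + 2.68q = 225.67 - 3.54q → q* = 33.0788.
The Pigouvian tax equals MEC at q*: 8.91 + 1.30×33.0788 = 51.9124.

tax = €51.91 per unit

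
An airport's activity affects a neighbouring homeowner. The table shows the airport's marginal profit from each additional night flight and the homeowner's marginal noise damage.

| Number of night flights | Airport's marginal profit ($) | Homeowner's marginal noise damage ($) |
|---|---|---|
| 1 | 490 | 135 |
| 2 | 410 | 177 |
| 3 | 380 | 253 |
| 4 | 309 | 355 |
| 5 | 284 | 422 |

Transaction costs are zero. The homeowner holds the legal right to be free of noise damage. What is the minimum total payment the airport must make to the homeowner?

$565

Efficient level: marginal profit ≥ marginal noise damage through level 3, so k* = 3.
With the homeowner holding the right, the airport must at least compensate total damage at k*: 135 + 177 + 253 = 565.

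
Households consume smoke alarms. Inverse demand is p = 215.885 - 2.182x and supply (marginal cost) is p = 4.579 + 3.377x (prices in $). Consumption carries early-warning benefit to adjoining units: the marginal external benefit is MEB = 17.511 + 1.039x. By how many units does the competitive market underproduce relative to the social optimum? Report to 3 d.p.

12.612 units

Market equilibrium (private): 4.579 + 3.377x = 215.885 - 2.182x → x_m = 38.0115.
Social marginal benefit = demand + MEB = 233.396 - 1.143x.
Set SMB = MC: 233.396 - 1.143x = 4.579 + 3.377x → x* = 50.6232.
Gap = |38.0115 − 50.6232| = 12.6117.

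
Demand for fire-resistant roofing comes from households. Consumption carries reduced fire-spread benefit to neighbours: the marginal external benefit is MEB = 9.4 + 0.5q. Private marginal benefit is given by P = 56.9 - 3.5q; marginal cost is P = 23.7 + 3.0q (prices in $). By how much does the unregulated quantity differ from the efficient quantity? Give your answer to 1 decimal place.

2.0 units

Market equilibrium (private): 23.7 + 3.0q = 56.9 - 3.5q → q_m = 5.1077.
Social marginal benefit = demand + MEB = 66.3 - 3.0q.
Set SMB = MC: 66.3 - 3.0q = 23.7 + 3.0q → q* = 7.1000.
Gap = |5.1077 − 7.1000| = 1.9923.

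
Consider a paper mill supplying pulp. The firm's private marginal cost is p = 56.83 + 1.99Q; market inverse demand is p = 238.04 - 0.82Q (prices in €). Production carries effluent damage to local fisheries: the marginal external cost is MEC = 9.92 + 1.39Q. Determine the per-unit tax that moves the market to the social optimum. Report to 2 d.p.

tax = €66.61 per unit

Social marginal cost = private MC + MEC = 66.75 + 3.38Q.
Set SMC = demand: 66.75 + 3.38Q = 238.04 - 0.82Q → Q* = 40.7833.
The Pigouvian tax equals MEC at Q*: 9.92 + 1.39×40.7833 = 66.6088.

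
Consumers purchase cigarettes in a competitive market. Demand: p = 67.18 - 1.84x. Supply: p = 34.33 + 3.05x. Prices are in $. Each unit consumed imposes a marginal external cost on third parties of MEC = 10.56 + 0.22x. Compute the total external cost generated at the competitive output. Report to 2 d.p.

$75.90

Market equilibrium (private): 34.33 + 3.05x = 67.18 - 1.84x → x_m = 6.7178.
Total external cost = ∫₀^{x_m} (10.56 + 0.22x) dx = 10.56×6.7178 + ½×0.22×6.7178² = 75.9041.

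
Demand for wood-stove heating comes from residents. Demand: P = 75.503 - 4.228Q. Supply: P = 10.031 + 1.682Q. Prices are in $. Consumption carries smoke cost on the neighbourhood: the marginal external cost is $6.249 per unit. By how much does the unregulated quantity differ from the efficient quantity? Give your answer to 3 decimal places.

Market equilibrium (private): 10.031 + 1.682Q = 75.503 - 4.228Q → Q_m = 11.0782.
Social marginal benefit = demand − MEC = 69.254 - 4.228Q.
Set SMB = MC: 69.254 - 4.228Q = 10.031 + 1.682Q → Q* = 10.0208.
Gap = |11.0782 − 10.0208| = 1.0574.

1.057 units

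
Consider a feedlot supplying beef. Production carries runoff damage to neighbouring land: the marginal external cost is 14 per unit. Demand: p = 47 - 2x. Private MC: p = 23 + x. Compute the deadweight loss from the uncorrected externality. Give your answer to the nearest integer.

DWL = 33

Market equilibrium (private): 23 + x = 47 - 2x → x_m = 8.0000.
Social marginal cost = private MC + MEC = 37 + x.
Set SMC = demand: 37 + x = 47 - 2x → x* = 3.3333.
The welfare-loss triangle has base |x_m − x*| and height MEC(x_m) (the vertical gap between SMC and demand is zero at x* and MEC at x_m).
DWL = ½ × 4.6667 × 14.0000 = 32.6669.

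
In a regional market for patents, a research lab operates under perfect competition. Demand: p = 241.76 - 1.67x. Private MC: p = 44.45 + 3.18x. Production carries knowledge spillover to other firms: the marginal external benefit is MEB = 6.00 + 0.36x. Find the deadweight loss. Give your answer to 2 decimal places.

DWL = 47.47

Market equilibrium (private): 44.45 + 3.18x = 241.76 - 1.67x → x_m = 40.6825.
Social marginal cost = private MC − MEB = 38.45 + 2.82x.
Set SMC = demand: 38.45 + 2.82x = 241.76 - 1.67x → x* = 45.2806.
Height of the DWL triangle at x_m is demand(x_m) − SMC(x_m) = MEB(x_m) = 20.6457.
DWL = ½ × 4.5981 × 20.6457 = 47.4655.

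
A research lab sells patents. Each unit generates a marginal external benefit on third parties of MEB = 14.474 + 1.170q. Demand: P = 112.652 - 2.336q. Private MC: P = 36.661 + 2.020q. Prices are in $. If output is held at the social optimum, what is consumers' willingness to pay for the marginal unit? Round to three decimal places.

P = $46.322

Social marginal cost = private MC − MEB = 22.187 + 0.850q.
Set SMC = demand: 22.187 + 0.850q = 112.652 - 2.336q → q* = 28.3945.
Consumer price on the demand curve at q*: 112.652 − 2.336×28.3945 = 46.3224.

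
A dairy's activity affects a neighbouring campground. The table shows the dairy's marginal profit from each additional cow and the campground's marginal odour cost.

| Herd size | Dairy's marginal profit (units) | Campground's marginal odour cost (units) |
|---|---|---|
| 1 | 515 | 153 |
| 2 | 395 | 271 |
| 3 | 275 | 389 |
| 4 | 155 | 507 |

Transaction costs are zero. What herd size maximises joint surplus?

Bargaining reaches the level where marginal profit last exceeds marginal odour cost.
That holds through level 2 (395 ≥ 271) but not at 3 (275 < 389).

2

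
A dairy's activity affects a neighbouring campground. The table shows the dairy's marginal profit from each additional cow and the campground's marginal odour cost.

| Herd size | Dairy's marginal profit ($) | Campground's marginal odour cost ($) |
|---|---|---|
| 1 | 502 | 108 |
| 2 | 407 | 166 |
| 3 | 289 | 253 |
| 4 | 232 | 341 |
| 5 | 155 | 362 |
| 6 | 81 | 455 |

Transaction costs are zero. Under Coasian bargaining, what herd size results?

3

Bargaining reaches the level where marginal profit last exceeds marginal odour cost.
That holds through level 3 (289 ≥ 253) but not at 4 (232 < 341).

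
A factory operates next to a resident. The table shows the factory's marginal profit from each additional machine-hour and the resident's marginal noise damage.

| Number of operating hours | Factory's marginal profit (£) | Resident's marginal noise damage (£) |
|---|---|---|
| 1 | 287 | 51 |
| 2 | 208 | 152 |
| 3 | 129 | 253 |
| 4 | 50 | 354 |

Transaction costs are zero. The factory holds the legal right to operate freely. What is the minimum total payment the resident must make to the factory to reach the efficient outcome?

£179

Left alone the factory would choose level 4 (marginal profit stays positive).
Efficient level: k* = 2 (marginal profit ≥ marginal noise damage through 2).
The resident must at least cover the factory's forgone profit from cutting 4→2: 129 + 50 = 179.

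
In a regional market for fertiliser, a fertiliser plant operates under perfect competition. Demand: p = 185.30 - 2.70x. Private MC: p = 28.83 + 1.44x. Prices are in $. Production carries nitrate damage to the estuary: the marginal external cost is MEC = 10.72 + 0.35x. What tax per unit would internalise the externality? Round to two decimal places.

tax = $22.08 per unit

Social marginal cost = private MC + MEC = 39.55 + 1.79x.
Set SMC = demand: 39.55 + 1.79x = 185.30 - 2.70x → x* = 32.4610.
The Pigouvian tax equals MEC at x*: 10.72 + 0.35×32.4610 = 22.0814.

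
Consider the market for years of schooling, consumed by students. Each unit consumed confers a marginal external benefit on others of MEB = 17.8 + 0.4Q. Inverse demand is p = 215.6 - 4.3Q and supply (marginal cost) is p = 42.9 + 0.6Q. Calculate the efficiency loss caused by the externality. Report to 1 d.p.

DWL = 113.1

Market equilibrium (private): 42.9 + 0.6Q = 215.6 - 4.3Q → Q_m = 35.2449.
Social marginal benefit = demand + MEB = 233.4 - 3.9Q.
Set SMB = MC: 233.4 - 3.9Q = 42.9 + 0.6Q → Q* = 42.3333.
The welfare-loss triangle has base |Q_m − Q*| and height MEB(Q_m) (the vertical gap between SMB and MC is zero at Q* and MEB at Q_m).
DWL = ½ × 7.0884 × 31.8980 = 113.0529.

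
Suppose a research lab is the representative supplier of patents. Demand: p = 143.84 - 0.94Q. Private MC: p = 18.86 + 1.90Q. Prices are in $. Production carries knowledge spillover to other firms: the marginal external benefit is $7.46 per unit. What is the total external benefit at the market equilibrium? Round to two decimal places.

Market equilibrium (private): 18.86 + 1.90Q = 143.84 - 0.94Q → Q_m = 44.0070.
Total external benefit = MEB × Q_m = 7.46 × 44.0070 = 328.2922.

$328.29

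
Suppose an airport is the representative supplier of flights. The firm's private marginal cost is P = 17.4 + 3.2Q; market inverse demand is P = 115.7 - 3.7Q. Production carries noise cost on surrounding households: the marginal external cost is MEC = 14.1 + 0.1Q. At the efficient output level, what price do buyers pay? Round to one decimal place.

P = 71.2

Social marginal cost = private MC + MEC = 31.5 + 3.3Q.
Set SMC = demand: 31.5 + 3.3Q = 115.7 - 3.7Q → Q* = 12.0286.
Consumer price on the demand curve at Q*: 115.7 − 3.7×12.0286 = 71.1942.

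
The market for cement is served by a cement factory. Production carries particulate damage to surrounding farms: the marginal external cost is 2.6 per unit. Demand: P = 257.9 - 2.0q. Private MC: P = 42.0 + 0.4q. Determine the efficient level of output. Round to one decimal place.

Social marginal cost = private MC + MEC = 44.6 + 0.4q.
Set SMC = demand: 44.6 + 0.4q = 257.9 - 2.0q → q* = 88.8750.

q* = 88.9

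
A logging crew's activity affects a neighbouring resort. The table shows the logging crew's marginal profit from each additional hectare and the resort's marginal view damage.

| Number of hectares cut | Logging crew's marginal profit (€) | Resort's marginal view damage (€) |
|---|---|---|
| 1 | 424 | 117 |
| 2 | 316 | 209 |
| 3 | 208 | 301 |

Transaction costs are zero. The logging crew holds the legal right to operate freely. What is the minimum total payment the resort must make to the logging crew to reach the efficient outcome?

Left alone the logging crew would choose level 3 (marginal profit stays positive).
Efficient level: k* = 2 (marginal profit ≥ marginal view damage through 2).
The resort must at least cover the logging crew's forgone profit from cutting 3→2: 208 = 208.

€208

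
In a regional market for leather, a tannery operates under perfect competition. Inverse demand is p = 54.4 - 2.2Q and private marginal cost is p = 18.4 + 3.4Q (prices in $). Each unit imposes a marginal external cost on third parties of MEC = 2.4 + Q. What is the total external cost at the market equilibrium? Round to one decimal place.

$36.1

Market equilibrium (private): 18.4 + 3.4Q = 54.4 - 2.2Q → Q_m = 6.4286.
Total external cost = ∫₀^{Q_m} (2.4 + 1.0Q) dQ = 2.4×6.4286 + ½×1.0×6.4286² = 36.0921.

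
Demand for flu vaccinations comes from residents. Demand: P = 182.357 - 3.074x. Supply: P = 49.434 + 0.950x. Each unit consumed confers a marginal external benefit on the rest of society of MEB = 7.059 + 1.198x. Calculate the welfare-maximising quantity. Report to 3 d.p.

Social marginal benefit = demand + MEB = 189.416 - 1.876x.
Set SMB = MC: 189.416 - 1.876x = 49.434 + 0.950x → x* = 49.5336.

x* = 49.534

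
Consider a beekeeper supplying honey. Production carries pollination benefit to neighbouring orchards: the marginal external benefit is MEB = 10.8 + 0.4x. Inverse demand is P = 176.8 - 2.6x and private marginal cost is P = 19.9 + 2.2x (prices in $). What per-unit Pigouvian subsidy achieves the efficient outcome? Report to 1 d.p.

Social marginal cost = private MC − MEB = 9.1 + 1.8x.
Set SMC = demand: 9.1 + 1.8x = 176.8 - 2.6x → x* = 38.1136.
The Pigouvian subsidy equals MEB at x*: 10.8 + 0.4×38.1136 = 26.0454.

subsidy = $26.0 per unit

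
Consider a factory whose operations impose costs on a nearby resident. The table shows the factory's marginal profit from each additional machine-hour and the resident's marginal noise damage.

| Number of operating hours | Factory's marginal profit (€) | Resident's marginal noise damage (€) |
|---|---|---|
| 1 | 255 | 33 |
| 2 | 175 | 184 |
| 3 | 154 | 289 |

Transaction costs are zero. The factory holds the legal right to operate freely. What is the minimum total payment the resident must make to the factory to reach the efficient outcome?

Left alone the factory would choose level 3 (marginal profit stays positive).
Efficient level: k* = 1 (marginal profit ≥ marginal noise damage through 1).
The resident must at least cover the factory's forgone profit from cutting 3→1: 175 + 154 = 329.

€329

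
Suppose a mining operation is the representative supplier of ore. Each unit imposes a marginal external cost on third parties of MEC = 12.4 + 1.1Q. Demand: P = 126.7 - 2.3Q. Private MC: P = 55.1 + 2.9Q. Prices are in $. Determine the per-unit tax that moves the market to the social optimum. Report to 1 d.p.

Social marginal cost = private MC + MEC = 67.5 + 4.0Q.
Set SMC = demand: 67.5 + 4.0Q = 126.7 - 2.3Q → Q* = 9.3968.
The Pigouvian tax equals MEC at Q*: 12.4 + 1.1×9.3968 = 22.7365.

tax = $22.7 per unit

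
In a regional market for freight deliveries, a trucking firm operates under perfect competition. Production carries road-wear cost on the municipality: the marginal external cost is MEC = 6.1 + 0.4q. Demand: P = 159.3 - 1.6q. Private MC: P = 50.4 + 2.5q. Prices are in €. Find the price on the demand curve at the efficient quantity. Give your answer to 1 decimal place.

Social marginal cost = private MC + MEC = 56.5 + 2.9q.
Set SMC = demand: 56.5 + 2.9q = 159.3 - 1.6q → q* = 22.8444.
Consumer price on the demand curve at q*: 159.3 − 1.6×22.8444 = 122.7490.

P = €122.7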